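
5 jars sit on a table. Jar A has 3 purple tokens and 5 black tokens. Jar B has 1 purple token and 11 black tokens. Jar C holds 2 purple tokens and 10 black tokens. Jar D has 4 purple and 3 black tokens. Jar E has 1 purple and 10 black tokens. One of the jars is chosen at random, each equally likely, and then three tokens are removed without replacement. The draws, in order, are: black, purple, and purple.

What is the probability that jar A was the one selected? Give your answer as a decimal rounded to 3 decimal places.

Compute the likelihood of the observed sequence for each case: P(data | jar A) = (5/8)(3/7)(2/6) = 0.089286; P(data | jar B) = (11/12)(1/11)(0/10) = 0; P(data | jar C) = (10/12)(2/11)(1/10) = 0.015152; P(data | jar D) = (3/7)(4/6)(3/5) = 0.17143; P(data | jar E) = (10/11)(1/10)(0/9) = 0.
Weighting by the prior gives 1/5 · 0.089286 = 0.017857, 1/5 · 0 = 0, 1/5 · 0.015152 = 0.0030303, 1/5 · 0.17143 = 0.034286, 1/5 · 0 = 0; with total 0.055173.
So P(jar A | data) = (0.017857) / (0.055173) = 0.32366.

0.324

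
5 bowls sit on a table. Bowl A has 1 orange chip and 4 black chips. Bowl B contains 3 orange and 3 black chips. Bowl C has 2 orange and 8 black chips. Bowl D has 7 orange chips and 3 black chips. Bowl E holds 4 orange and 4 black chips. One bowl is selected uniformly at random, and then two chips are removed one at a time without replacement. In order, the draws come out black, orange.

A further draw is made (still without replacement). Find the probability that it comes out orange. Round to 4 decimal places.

0.4095

For each hypothesis, P(data | H) works out to: P(data | bowl A) = (4/5)(1/4) = 0.2; P(data | bowl B) = (3/6)(3/5) = 0.3; P(data | bowl C) = (8/10)(2/9) = 0.17778; P(data | bowl D) = (3/10)(7/9) = 0.23333; P(data | bowl E) = (4/8)(4/7) = 0.28571.
The prior-weighted likelihoods are 1/5 · 0.2 = 0.04, 1/5 · 0.3 = 0.06, 1/5 · 0.17778 = 0.035556, 1/5 · 0.23333 = 0.046667, 1/5 · 0.28571 = 0.057143; with total 0.23937.
The posterior is then P(bowl A | data) = 0.16711, P(bowl B | data) = 0.25066, P(bowl C | data) = 0.14854, P(bowl D | data) = 0.19496, P(bowl E | data) = 0.23873.
The predictive probability is P(orange next | data) = (0)(0.16711) + (1/2)(0.25066) + (1/8)(0.14854) + (3/4)(0.19496) + (1/2)(0.23873) = 0.40948.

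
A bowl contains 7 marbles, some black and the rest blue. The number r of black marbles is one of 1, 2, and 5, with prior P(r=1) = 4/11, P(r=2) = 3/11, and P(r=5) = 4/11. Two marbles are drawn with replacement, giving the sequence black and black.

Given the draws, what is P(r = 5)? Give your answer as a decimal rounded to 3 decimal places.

For each hypothesis, P(data | H) works out to: P(data | r = 1) = (1/7)(1/7) = 1/49; P(data | r = 2) = (2/7)(2/7) = 4/49; P(data | r = 5) = (5/7)(5/7) = 25/49.
Multiplying each by its prior: 4/11 · 1/49 = 4/539, 3/11 · 4/49 = 12/539, 4/11 · 25/49 = 100/539; with total 116/539.
So P(r = 5 | data) = (100/539) / (116/539) = 25/29.

0.862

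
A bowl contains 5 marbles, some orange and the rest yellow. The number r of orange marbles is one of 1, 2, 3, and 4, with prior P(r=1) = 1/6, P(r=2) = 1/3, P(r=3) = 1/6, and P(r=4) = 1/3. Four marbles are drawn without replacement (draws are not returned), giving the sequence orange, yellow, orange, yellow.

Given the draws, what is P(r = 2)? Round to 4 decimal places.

Compute the likelihood of the observed sequence for each case: P(data | r = 1) = (1/5)(4/4)(0/3) = 0; P(data | r = 2) = (2/5)(3/4)(1/3)(2/2) = 1/10; P(data | r = 3) = (3/5)(2/4)(2/3)(1/2) = 1/10; P(data | r = 4) = (4/5)(1/4)(3/3)(0/2) = 0.
Multiplying each by its prior: 1/6 · 0 = 0, 1/3 · 1/10 = 1/30, 1/6 · 1/10 = 1/60, 1/3 · 0 = 0; with total 1/20.
Hence P(r = 2 | data) = (1/30) / (1/20) = 2/3.

0.6667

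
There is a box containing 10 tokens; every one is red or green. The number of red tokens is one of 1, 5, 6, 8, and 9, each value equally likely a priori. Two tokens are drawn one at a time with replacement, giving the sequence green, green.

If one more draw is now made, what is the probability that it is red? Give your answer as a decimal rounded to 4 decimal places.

0.2701

For each hypothesis, P(data | H) works out to: P(data | r = 1) = (9/10)(9/10) = 81/100; P(data | r = 5) = (5/10)(5/10) = 1/4; P(data | r = 6) = (4/10)(4/10) = 4/25; P(data | r = 8) = (2/10)(2/10) = 1/25; P(data | r = 9) = (1/10)(1/10) = 1/100.
Weighting by the prior gives 1/5 · 81/100 = 81/500, 1/5 · 1/4 = 1/20, 1/5 · 4/25 = 4/125, 1/5 · 1/25 = 1/125, 1/5 · 1/100 = 1/500; these sum to 127/500.
The posterior is then P(r = 1 | data) = 0.6378, P(r = 5 | data) = 0.19685, P(r = 6 | data) = 0.12598, P(r = 8 | data) = 0.031496, P(r = 9 | data) = 0.007874.
Averaging over the posterior, P(red next | data) = (1/10)(0.6378) + (1/2)(0.19685) + (3/5)(0.12598) + (4/5)(0.031496) + (9/10)(0.007874) = 0.27008.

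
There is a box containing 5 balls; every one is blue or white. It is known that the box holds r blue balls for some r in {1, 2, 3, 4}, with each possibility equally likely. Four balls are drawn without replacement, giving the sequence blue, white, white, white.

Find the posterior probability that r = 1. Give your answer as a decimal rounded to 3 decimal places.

0.667

Under each hypothesis, the probability of the observed sequence is: P(data | r = 1) = (1/5)(4/4)(3/3)(2/2) = 1/5; P(data | r = 2) = (2/5)(3/4)(2/3)(1/2) = 1/10; P(data | r = 3) = (3/5)(2/4)(1/3)(0/2) = 0; P(data | r = 4) = (4/5)(1/4)(0/3) = 0.
Weighting by the prior gives 1/4 · 1/5 = 1/20, 1/4 · 1/10 = 1/40, 1/4 · 0 = 0, 1/4 · 0 = 0; summing to 3/40.
By Bayes' rule, P(r = 1 | data) = (1/20) / (3/40) = 2/3.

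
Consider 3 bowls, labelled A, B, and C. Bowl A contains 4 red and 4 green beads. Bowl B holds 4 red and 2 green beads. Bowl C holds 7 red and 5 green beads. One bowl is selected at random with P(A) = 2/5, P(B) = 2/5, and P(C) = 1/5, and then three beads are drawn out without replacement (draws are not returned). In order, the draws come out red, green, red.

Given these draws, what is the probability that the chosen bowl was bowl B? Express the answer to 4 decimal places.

0.4735

Under each hypothesis, the probability of the observed sequence is: P(data | bowl A) = (4/8)(4/7)(3/6) = 0.14286; P(data | bowl B) = (4/6)(2/5)(3/4) = 0.2; P(data | bowl C) = (7/12)(5/11)(6/10) = 0.15909.
The prior-weighted likelihoods are 2/5 · 0.14286 = 0.057143, 2/5 · 0.2 = 0.08, 1/5 · 0.15909 = 0.031818; summing to 0.16896.
So P(bowl B | data) = (0.08) / (0.16896) = 0.47348.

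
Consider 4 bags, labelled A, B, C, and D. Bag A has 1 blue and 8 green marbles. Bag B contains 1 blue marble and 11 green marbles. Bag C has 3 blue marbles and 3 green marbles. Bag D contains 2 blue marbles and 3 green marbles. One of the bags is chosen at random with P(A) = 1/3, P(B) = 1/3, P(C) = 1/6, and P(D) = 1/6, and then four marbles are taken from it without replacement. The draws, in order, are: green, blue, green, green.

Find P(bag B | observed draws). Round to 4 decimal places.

For each hypothesis, P(data | H) works out to: P(data | bag A) = (8/9)(1/8)(7/7)(6/6) = 0.11111; P(data | bag B) = (11/12)(1/11)(10/10)(9/9) = 0.083333; P(data | bag C) = (3/6)(3/5)(2/4)(1/3) = 0.05; P(data | bag D) = (3/5)(2/4)(2/3)(1/2) = 0.1.
Weighting by the prior gives 1/3 · 0.11111 = 0.037037, 1/3 · 0.083333 = 0.027778, 1/6 · 0.05 = 0.0083333, 1/6 · 0.1 = 0.016667; with total 0.089815.
Hence P(bag B | data) = (0.027778) / (0.089815) = 0.30928.

0.3093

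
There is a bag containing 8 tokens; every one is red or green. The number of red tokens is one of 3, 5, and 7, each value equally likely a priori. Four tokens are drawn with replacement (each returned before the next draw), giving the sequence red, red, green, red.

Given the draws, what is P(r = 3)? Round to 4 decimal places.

0.1583

Under each hypothesis, the probability of the observed sequence is: P(data | r = 3) = (3/8)(3/8)(5/8)(3/8) = 0.032959; P(data | r = 5) = (5/8)(5/8)(3/8)(5/8) = 0.091553; P(data | r = 7) = (7/8)(7/8)(1/8)(7/8) = 0.08374.
Multiplying each by its prior: 1/3 · 0.032959 = 0.010986, 1/3 · 0.091553 = 0.030518, 1/3 · 0.08374 = 0.027913; with total 0.069417.
Therefore the posterior P(r = 3 | data) = (0.010986) / (0.069417) = 0.15826.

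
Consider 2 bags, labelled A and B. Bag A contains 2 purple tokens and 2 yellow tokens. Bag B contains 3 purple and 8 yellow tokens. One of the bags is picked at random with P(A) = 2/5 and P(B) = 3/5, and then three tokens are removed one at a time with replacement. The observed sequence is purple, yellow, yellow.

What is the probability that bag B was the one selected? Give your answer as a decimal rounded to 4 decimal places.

Under each hypothesis, the probability of the observed sequence is: P(data | bag A) = (2/4)(2/4)(2/4) = 0.125; P(data | bag B) = (3/11)(8/11)(8/11) = 0.14425.
Weighting by the prior gives 2/5 · 0.125 = 0.05, 3/5 · 0.14425 = 0.086551; these sum to 0.13655.
Therefore the posterior P(bag B | data) = (0.086551) / (0.13655) = 0.63384.

0.6338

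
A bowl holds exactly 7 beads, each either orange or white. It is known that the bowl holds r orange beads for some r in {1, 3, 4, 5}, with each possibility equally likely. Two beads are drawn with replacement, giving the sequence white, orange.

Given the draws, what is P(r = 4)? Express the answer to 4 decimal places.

Compute the likelihood of the observed sequence for each case: P(data | r = 1) = (6/7)(1/7) = 6/49; P(data | r = 3) = (4/7)(3/7) = 12/49; P(data | r = 4) = (3/7)(4/7) = 12/49; P(data | r = 5) = (2/7)(5/7) = 10/49.
Weighting by the prior gives 1/4 · 6/49 = 3/98, 1/4 · 12/49 = 3/49, 1/4 · 12/49 = 3/49, 1/4 · 10/49 = 5/98; with total 10/49.
By Bayes' rule, P(r = 4 | data) = (3/49) / (10/49) = 3/10.

0.3000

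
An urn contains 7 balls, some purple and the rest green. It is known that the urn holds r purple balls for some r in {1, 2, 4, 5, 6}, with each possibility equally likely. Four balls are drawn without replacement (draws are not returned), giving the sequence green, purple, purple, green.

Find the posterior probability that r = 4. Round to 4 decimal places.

For each hypothesis, P(data | H) works out to: P(data | r = 1) = (6/7)(1/6)(0/5) = 0; P(data | r = 2) = (5/7)(2/6)(1/5)(4/4) = 1/21; P(data | r = 4) = (3/7)(4/6)(3/5)(2/4) = 3/35; P(data | r = 5) = (2/7)(5/6)(4/5)(1/4) = 1/21; P(data | r = 6) = (1/7)(6/6)(5/5)(0/4) = 0.
The prior-weighted likelihoods are 1/5 · 0 = 0, 1/5 · 1/21 = 1/105, 1/5 · 3/35 = 3/175, 1/5 · 1/21 = 1/105, 1/5 · 0 = 0; summing to 19/525.
So P(r = 4 | data) = (3/175) / (19/525) = 9/19.

0.4737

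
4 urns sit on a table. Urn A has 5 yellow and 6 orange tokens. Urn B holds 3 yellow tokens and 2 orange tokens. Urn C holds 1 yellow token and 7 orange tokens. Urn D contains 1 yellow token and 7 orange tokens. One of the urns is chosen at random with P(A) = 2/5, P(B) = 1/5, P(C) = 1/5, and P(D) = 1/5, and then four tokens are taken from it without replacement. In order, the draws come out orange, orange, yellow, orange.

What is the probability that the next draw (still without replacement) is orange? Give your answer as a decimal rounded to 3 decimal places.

The likelihood of the observed sequence under each hypothesis: P(data | urn A) = (6/11)(5/10)(5/9)(4/8) = 5/66; P(data | urn B) = (2/5)(1/4)(3/3)(0/2) = 0; P(data | urn C) = (7/8)(6/7)(1/6)(5/5) = 1/8; P(data | urn D) = (7/8)(6/7)(1/6)(5/5) = 1/8.
Weighting by the prior gives 2/5 · 5/66 = 1/33, 1/5 · 0 = 0, 1/5 · 1/8 = 1/40, 1/5 · 1/8 = 1/40; summing to 53/660.
The posterior is then P(urn A | data) = 20/53, P(urn B | data) = 0, P(urn C | data) = 33/106, P(urn D | data) = 33/106.
The predictive probability is P(orange next | data) = (3/7)(20/53) + (1)(33/106) + (1)(33/106) = 291/371.

0.784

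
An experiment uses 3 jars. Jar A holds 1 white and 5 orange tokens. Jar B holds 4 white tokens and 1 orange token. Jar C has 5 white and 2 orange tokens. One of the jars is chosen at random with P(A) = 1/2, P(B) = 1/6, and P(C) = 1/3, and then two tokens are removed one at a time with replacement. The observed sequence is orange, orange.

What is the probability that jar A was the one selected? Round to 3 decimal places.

The likelihood of the observed sequence under each hypothesis: P(data | jar A) = (5/6)(5/6) = 0.69444; P(data | jar B) = (1/5)(1/5) = 0.04; P(data | jar C) = (2/7)(2/7) = 0.081633.
Multiplying each by its prior: 1/2 · 0.69444 = 0.34722, 1/6 · 0.04 = 0.0066667, 1/3 · 0.081633 = 0.027211; summing to 0.3811.
Therefore the posterior P(jar A | data) = (0.34722) / (0.3811) = 0.91111.

0.911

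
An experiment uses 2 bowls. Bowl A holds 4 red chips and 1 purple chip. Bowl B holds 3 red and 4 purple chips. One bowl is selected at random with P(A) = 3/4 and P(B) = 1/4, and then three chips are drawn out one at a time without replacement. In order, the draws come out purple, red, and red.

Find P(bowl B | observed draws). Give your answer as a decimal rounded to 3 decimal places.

0.160

Compute the likelihood of the observed sequence for each case: P(data | bowl A) = (1/5)(4/4)(3/3) = 1/5; P(data | bowl B) = (4/7)(3/6)(2/5) = 4/35.
Weighting by the prior gives 3/4 · 1/5 = 3/20, 1/4 · 4/35 = 1/35; summing to 5/28.
Therefore the posterior P(bowl B | data) = (1/35) / (5/28) = 4/25.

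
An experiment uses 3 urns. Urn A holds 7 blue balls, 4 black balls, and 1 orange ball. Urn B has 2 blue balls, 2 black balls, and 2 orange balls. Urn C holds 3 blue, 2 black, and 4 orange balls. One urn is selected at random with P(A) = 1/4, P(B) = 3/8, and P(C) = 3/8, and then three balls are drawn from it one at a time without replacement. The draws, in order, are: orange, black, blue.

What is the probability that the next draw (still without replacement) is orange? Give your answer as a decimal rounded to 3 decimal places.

For each hypothesis, P(data | H) works out to: P(data | urn A) = (1/12)(4/11)(7/10) = 0.021212; P(data | urn B) = (2/6)(2/5)(2/4) = 0.066667; P(data | urn C) = (4/9)(2/8)(3/7) = 0.047619.
Weighting by the prior gives 1/4 · 0.021212 = 0.005303, 3/8 · 0.066667 = 0.025, 3/8 · 0.047619 = 0.017857; summing to 0.04816.
Normalising, the posterior is P(urn A | data) = 0.11011, P(urn B | data) = 0.5191, P(urn C | data) = 0.37079.
The predictive probability is P(orange next | data) = (0)(0.11011) + (1/3)(0.5191) + (1/2)(0.37079) = 0.35843.

0.358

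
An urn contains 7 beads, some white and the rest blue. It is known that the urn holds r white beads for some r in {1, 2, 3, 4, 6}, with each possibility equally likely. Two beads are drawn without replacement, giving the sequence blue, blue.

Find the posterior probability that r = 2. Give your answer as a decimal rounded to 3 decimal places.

0.294

For each hypothesis, P(data | H) works out to: P(data | r = 1) = (6/7)(5/6) = 5/7; P(data | r = 2) = (5/7)(4/6) = 10/21; P(data | r = 3) = (4/7)(3/6) = 2/7; P(data | r = 4) = (3/7)(2/6) = 1/7; P(data | r = 6) = (1/7)(0/6) = 0.
Multiplying each by its prior: 1/5 · 5/7 = 1/7, 1/5 · 10/21 = 2/21, 1/5 · 2/7 = 2/35, 1/5 · 1/7 = 1/35, 1/5 · 0 = 0; these sum to 34/105.
By Bayes' rule, P(r = 2 | data) = (2/21) / (34/105) = 5/17.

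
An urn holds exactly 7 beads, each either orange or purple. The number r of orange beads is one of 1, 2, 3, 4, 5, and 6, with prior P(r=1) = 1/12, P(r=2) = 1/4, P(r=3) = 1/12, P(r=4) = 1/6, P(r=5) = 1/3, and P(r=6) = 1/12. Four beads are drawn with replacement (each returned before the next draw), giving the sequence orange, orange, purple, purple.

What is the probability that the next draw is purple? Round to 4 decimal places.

Compute the likelihood of the observed sequence for each case: P(data | r = 1) = (1/7)(1/7)(6/7)(6/7) = 0.014994; P(data | r = 2) = (2/7)(2/7)(5/7)(5/7) = 0.041649; P(data | r = 3) = (3/7)(3/7)(4/7)(4/7) = 0.059975; P(data | r = 4) = (4/7)(4/7)(3/7)(3/7) = 0.059975; P(data | r = 5) = (5/7)(5/7)(2/7)(2/7) = 0.041649; P(data | r = 6) = (6/7)(6/7)(1/7)(1/7) = 0.014994.
The prior-weighted likelihoods are 1/12 · 0.014994 = 0.0012495, 1/4 · 0.041649 = 0.010412, 1/12 · 0.059975 = 0.0049979, 1/6 · 0.059975 = 0.0099958, 1/3 · 0.041649 = 0.013883, 1/12 · 0.014994 = 0.0012495; with total 0.041788.
The posterior is then P(r = 1 | data) = 0.0299, P(r = 2 | data) = 0.24917, P(r = 3 | data) = 0.1196, P(r = 4 | data) = 0.2392, P(r = 5 | data) = 0.33223, P(r = 6 | data) = 0.0299.
So P(purple next | data) = Σ P(purple next | H) P(H | data) = (6/7)(0.0299) + (5/7)(0.24917) + (4/7)(0.1196) + (3/7)(0.2392) + (2/7)(0.33223) + (1/7)(0.0299) = 0.47366.

0.4737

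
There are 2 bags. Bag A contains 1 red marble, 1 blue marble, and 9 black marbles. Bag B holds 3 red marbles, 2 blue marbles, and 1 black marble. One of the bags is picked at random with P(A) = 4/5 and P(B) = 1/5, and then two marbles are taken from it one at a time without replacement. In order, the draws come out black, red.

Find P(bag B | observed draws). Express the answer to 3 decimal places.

Compute the likelihood of the observed sequence for each case: P(data | bag A) = (9/11)(1/10) = 9/110; P(data | bag B) = (1/6)(3/5) = 1/10.
The prior-weighted likelihoods are 4/5 · 9/110 = 18/275, 1/5 · 1/10 = 1/50; summing to 47/550.
So P(bag B | data) = (1/50) / (47/550) = 11/47.

0.234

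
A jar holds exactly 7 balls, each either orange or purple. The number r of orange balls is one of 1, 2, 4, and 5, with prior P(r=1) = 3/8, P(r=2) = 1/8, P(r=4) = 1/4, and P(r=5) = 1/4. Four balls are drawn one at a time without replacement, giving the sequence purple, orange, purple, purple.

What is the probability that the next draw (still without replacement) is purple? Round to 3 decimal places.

0.833

Compute the likelihood of the observed sequence for each case: P(data | r = 1) = (6/7)(1/6)(5/5)(4/4) = 1/7; P(data | r = 2) = (5/7)(2/6)(4/5)(3/4) = 1/7; P(data | r = 4) = (3/7)(4/6)(2/5)(1/4) = 1/35; P(data | r = 5) = (2/7)(5/6)(1/5)(0/4) = 0.
The prior-weighted likelihoods are 3/8 · 1/7 = 3/56, 1/8 · 1/7 = 1/56, 1/4 · 1/35 = 1/140, 1/4 · 0 = 0; summing to 11/140.
Dividing through by the total gives posterior P(r = 1 | data) = 15/22, P(r = 2 | data) = 5/22, P(r = 4 | data) = 1/11, P(r = 5 | data) = 0.
The predictive probability is P(purple next | data) = (1)(15/22) + (2/3)(5/22) + (0)(1/11) = 5/6.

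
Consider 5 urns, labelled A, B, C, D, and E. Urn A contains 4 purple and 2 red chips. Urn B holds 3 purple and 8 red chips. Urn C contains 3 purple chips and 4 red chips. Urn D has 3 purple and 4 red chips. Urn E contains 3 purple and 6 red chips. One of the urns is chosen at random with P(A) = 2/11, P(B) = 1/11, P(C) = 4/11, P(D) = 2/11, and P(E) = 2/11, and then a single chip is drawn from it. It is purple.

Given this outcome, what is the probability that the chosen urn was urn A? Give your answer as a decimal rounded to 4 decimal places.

0.2752

The likelihood of this draw under each hypothesis: P(data | urn A) = (4/6) = 2/3; P(data | urn B) = (3/11) = 3/11; P(data | urn C) = (3/7) = 3/7; P(data | urn D) = (3/7) = 3/7; P(data | urn E) = (3/9) = 1/3.
Multiplying each by its prior: 2/11 · 2/3 = 4/33, 1/11 · 3/11 = 3/121, 4/11 · 3/7 = 12/77, 2/11 · 3/7 = 6/77, 2/11 · 1/3 = 2/33; summing to 373/847.
So P(urn A | data) = (4/33) / (373/847) = 308/1119.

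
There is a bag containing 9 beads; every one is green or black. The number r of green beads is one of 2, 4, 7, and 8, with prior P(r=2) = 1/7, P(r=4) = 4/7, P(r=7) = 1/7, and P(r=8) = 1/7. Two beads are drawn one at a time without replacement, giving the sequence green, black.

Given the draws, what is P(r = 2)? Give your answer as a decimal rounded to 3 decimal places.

0.121

For each hypothesis, P(data | H) works out to: P(data | r = 2) = (2/9)(7/8) = 7/36; P(data | r = 4) = (4/9)(5/8) = 5/18; P(data | r = 7) = (7/9)(2/8) = 7/36; P(data | r = 8) = (8/9)(1/8) = 1/9.
Weighting by the prior gives 1/7 · 7/36 = 1/36, 4/7 · 5/18 = 10/63, 1/7 · 7/36 = 1/36, 1/7 · 1/9 = 1/63; with total 29/126.
Hence P(r = 2 | data) = (1/36) / (29/126) = 7/58.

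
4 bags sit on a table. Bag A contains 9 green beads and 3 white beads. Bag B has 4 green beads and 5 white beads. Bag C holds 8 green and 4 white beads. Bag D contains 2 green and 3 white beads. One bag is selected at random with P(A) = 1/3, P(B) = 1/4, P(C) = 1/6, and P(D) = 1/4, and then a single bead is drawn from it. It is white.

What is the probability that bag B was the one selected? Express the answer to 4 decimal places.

Under each hypothesis, the probability of this draw is: P(data | bag A) = (3/12) = 1/4; P(data | bag B) = (5/9) = 5/9; P(data | bag C) = (4/12) = 1/3; P(data | bag D) = (3/5) = 3/5.
Weighting by the prior gives 1/3 · 1/4 = 1/12, 1/4 · 5/9 = 5/36, 1/6 · 1/3 = 1/18, 1/4 · 3/5 = 3/20; summing to 77/180.
Hence P(bag B | data) = (5/36) / (77/180) = 25/77.

0.3247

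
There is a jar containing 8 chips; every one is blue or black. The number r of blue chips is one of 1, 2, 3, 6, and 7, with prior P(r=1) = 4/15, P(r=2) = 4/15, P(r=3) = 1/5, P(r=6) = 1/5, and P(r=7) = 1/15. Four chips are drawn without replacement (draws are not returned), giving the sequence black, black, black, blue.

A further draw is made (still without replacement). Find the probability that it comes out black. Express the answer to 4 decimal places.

0.7821

For each hypothesis, P(data | H) works out to: P(data | r = 1) = (7/8)(6/7)(5/6)(1/5) = 1/8; P(data | r = 2) = (6/8)(5/7)(4/6)(2/5) = 1/7; P(data | r = 3) = (5/8)(4/7)(3/6)(3/5) = 3/28; P(data | r = 6) = (2/8)(1/7)(0/6) = 0; P(data | r = 7) = (1/8)(0/7) = 0.
Weighting by the prior gives 4/15 · 1/8 = 1/30, 4/15 · 1/7 = 4/105, 1/5 · 3/28 = 3/140, 1/5 · 0 = 0, 1/15 · 0 = 0; summing to 13/140.
Normalising, the posterior is P(r = 1 | data) = 14/39, P(r = 2 | data) = 16/39, P(r = 3 | data) = 3/13, P(r = 6 | data) = 0, P(r = 7 | data) = 0.
Averaging over the posterior, P(black next | data) = (1)(14/39) + (3/4)(16/39) + (1/2)(3/13) = 61/78.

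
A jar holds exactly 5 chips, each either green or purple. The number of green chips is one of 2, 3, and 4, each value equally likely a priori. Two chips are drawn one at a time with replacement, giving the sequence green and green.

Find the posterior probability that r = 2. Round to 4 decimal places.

Compute the likelihood of the observed sequence for each case: P(data | r = 2) = (2/5)(2/5) = 4/25; P(data | r = 3) = (3/5)(3/5) = 9/25; P(data | r = 4) = (4/5)(4/5) = 16/25.
The prior-weighted likelihoods are 1/3 · 4/25 = 4/75, 1/3 · 9/25 = 3/25, 1/3 · 16/25 = 16/75; with total 29/75.
So P(r = 2 | data) = (4/75) / (29/75) = 4/29.

0.1379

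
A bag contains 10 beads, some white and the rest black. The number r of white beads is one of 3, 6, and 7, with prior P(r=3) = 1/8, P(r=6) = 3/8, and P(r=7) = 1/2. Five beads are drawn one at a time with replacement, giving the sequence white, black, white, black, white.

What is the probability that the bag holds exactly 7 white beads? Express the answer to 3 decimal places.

0.514

The likelihood of the observed sequence under each hypothesis: P(data | r = 3) = (3/10)(7/10)(3/10)(7/10)(3/10) = 0.01323; P(data | r = 6) = (6/10)(4/10)(6/10)(4/10)(6/10) = 0.03456; P(data | r = 7) = (7/10)(3/10)(7/10)(3/10)(7/10) = 0.03087.
Weighting by the prior gives 1/8 · 0.01323 = 0.0016538, 3/8 · 0.03456 = 0.01296, 1/2 · 0.03087 = 0.015435; summing to 0.030049.
Therefore the posterior P(r = 7 | data) = (0.015435) / (0.030049) = 0.51367.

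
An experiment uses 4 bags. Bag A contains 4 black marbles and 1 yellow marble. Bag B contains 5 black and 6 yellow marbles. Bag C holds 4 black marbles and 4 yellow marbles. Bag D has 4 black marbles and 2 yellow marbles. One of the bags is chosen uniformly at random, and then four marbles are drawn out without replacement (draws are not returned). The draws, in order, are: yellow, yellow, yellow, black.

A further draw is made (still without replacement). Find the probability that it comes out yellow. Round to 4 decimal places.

0.3518

Under each hypothesis, the probability of the observed sequence is: P(data | bag A) = (1/5)(0/4) = 0; P(data | bag B) = (6/11)(5/10)(4/9)(5/8) = 0.075758; P(data | bag C) = (4/8)(3/7)(2/6)(4/5) = 0.057143; P(data | bag D) = (2/6)(1/5)(0/4) = 0.
Weighting by the prior gives 1/4 · 0 = 0, 1/4 · 0.075758 = 0.018939, 1/4 · 0.057143 = 0.014286, 1/4 · 0 = 0; with total 0.033225.
Normalising, the posterior is P(bag A | data) = 0, P(bag B | data) = 0.57003, P(bag C | data) = 0.42997, P(bag D | data) = 0.
The predictive probability is P(yellow next | data) = (3/7)(0.57003) + (1/4)(0.42997) = 0.35179.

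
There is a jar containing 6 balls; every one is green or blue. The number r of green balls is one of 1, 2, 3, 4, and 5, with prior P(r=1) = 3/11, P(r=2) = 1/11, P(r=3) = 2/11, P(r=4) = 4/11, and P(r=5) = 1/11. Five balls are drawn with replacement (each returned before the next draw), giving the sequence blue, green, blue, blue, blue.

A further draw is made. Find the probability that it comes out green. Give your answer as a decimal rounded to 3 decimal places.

0.287

Compute the likelihood of the observed sequence for each case: P(data | r = 1) = (5/6)(1/6)(5/6)(5/6)(5/6) = 0.080376; P(data | r = 2) = (4/6)(2/6)(4/6)(4/6)(4/6) = 0.065844; P(data | r = 3) = (3/6)(3/6)(3/6)(3/6)(3/6) = 0.03125; P(data | r = 4) = (2/6)(4/6)(2/6)(2/6)(2/6) = 0.0082305; P(data | r = 5) = (1/6)(5/6)(1/6)(1/6)(1/6) = 0.000643.
Weighting by the prior gives 3/11 · 0.080376 = 0.021921, 1/11 · 0.065844 = 0.0059858, 2/11 · 0.03125 = 0.0056818, 4/11 · 0.0082305 = 0.0029929, 1/11 · 0.000643 = 5.8455e-05; summing to 0.03664.
Normalising, the posterior is P(r = 1 | data) = 0.59828, P(r = 2 | data) = 0.16337, P(r = 3 | data) = 0.15507, P(r = 4 | data) = 0.081685, P(r = 5 | data) = 0.0015954.
The predictive probability is P(green next | data) = (1/6)(0.59828) + (1/3)(0.16337) + (1/2)(0.15507) + (2/3)(0.081685) + (5/6)(0.0015954) = 0.28749.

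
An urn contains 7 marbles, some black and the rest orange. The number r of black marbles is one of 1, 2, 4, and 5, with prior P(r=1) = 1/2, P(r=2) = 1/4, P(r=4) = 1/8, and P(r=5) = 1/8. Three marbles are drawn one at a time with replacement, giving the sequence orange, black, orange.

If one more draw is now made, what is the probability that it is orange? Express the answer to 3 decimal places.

0.720

Under each hypothesis, the probability of the observed sequence is: P(data | r = 1) = (6/7)(1/7)(6/7) = 36/343; P(data | r = 2) = (5/7)(2/7)(5/7) = 50/343; P(data | r = 4) = (3/7)(4/7)(3/7) = 36/343; P(data | r = 5) = (2/7)(5/7)(2/7) = 20/343.
The prior-weighted likelihoods are 1/2 · 36/343 = 18/343, 1/4 · 50/343 = 25/686, 1/8 · 36/343 = 9/686, 1/8 · 20/343 = 5/686; these sum to 75/686.
Normalising, the posterior is P(r = 1 | data) = 12/25, P(r = 2 | data) = 1/3, P(r = 4 | data) = 3/25, P(r = 5 | data) = 1/15.
The predictive probability is P(orange next | data) = (6/7)(12/25) + (5/7)(1/3) + (3/7)(3/25) + (2/7)(1/15) = 18/25.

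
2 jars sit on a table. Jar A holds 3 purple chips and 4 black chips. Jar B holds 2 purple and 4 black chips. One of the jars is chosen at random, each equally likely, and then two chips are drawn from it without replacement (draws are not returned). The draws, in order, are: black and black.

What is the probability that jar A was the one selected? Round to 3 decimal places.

0.417

Compute the likelihood of the observed sequence for each case: P(data | jar A) = (4/7)(3/6) = 2/7; P(data | jar B) = (4/6)(3/5) = 2/5.
Weighting by the prior gives 1/2 · 2/7 = 1/7, 1/2 · 2/5 = 1/5; these sum to 12/35.
Hence P(jar A | data) = (1/7) / (12/35) = 5/12.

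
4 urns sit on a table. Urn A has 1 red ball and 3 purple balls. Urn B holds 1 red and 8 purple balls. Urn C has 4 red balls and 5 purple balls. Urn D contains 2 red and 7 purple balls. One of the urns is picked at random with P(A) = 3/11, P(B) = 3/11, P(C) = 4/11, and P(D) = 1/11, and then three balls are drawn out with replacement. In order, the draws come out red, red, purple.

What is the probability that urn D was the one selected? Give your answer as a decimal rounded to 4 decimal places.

The likelihood of the observed sequence under each hypothesis: P(data | urn A) = (1/4)(1/4)(3/4) = 0.046875; P(data | urn B) = (1/9)(1/9)(8/9) = 0.010974; P(data | urn C) = (4/9)(4/9)(5/9) = 0.10974; P(data | urn D) = (2/9)(2/9)(7/9) = 0.038409.
Multiplying each by its prior: 3/11 · 0.046875 = 0.012784, 3/11 · 0.010974 = 0.0029929, 4/11 · 0.10974 = 0.039905, 1/11 · 0.038409 = 0.0034917; these sum to 0.059174.
Hence P(urn D | data) = (0.0034917) / (0.059174) = 0.059008.

0.0590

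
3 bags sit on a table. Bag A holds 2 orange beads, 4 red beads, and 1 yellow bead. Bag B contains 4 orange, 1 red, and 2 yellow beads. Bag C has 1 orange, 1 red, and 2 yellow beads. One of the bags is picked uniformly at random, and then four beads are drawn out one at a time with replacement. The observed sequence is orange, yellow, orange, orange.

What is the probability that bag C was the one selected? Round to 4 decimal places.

0.1212

For each hypothesis, P(data | H) works out to: P(data | bag A) = (2/7)(1/7)(2/7)(2/7) = 0.0033319; P(data | bag B) = (4/7)(2/7)(4/7)(4/7) = 0.053311; P(data | bag C) = (1/4)(2/4)(1/4)(1/4) = 0.0078125.
Weighting by the prior gives 1/3 · 0.0033319 = 0.0011106, 1/3 · 0.053311 = 0.01777, 1/3 · 0.0078125 = 0.0026042; these sum to 0.021485.
By Bayes' rule, P(bag C | data) = (0.0026042) / (0.021485) = 0.12121.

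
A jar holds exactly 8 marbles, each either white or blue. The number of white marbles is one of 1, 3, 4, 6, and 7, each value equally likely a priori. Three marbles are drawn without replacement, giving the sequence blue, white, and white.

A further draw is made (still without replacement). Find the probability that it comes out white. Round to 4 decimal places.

0.6400

For each hypothesis, P(data | H) works out to: P(data | r = 1) = (7/8)(1/7)(0/6) = 0; P(data | r = 3) = (5/8)(3/7)(2/6) = 5/56; P(data | r = 4) = (4/8)(4/7)(3/6) = 1/7; P(data | r = 6) = (2/8)(6/7)(5/6) = 5/28; P(data | r = 7) = (1/8)(7/7)(6/6) = 1/8.
The prior-weighted likelihoods are 1/5 · 0 = 0, 1/5 · 5/56 = 1/56, 1/5 · 1/7 = 1/35, 1/5 · 5/28 = 1/28, 1/5 · 1/8 = 1/40; summing to 3/28.
Dividing through by the total gives posterior P(r = 1 | data) = 0, P(r = 3 | data) = 1/6, P(r = 4 | data) = 4/15, P(r = 6 | data) = 1/3, P(r = 7 | data) = 7/30.
Averaging over the posterior, P(white next | data) = (1/5)(1/6) + (2/5)(4/15) + (4/5)(1/3) + (1)(7/30) = 16/25.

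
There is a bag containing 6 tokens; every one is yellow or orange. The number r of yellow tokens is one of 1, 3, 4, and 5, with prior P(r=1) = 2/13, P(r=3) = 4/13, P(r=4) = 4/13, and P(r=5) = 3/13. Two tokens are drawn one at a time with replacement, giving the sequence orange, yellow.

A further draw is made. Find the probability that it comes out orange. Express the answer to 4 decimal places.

0.4247

For each hypothesis, P(data | H) works out to: P(data | r = 1) = (5/6)(1/6) = 5/36; P(data | r = 3) = (3/6)(3/6) = 1/4; P(data | r = 4) = (2/6)(4/6) = 2/9; P(data | r = 5) = (1/6)(5/6) = 5/36.
Weighting by the prior gives 2/13 · 5/36 = 5/234, 4/13 · 1/4 = 1/13, 4/13 · 2/9 = 8/117, 3/13 · 5/36 = 5/156; with total 31/156.
Normalising, the posterior is P(r = 1 | data) = 10/93, P(r = 3 | data) = 12/31, P(r = 4 | data) = 32/93, P(r = 5 | data) = 5/31.
The predictive probability is P(orange next | data) = (5/6)(10/93) + (1/2)(12/31) + (1/3)(32/93) + (1/6)(5/31) = 79/186.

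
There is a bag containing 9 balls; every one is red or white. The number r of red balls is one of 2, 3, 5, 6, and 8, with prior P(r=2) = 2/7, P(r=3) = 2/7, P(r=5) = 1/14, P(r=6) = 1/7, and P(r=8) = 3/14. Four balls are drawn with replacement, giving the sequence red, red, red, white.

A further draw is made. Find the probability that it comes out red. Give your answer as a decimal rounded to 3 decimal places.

Compute the likelihood of the observed sequence for each case: P(data | r = 2) = (2/9)(2/9)(2/9)(7/9) = 0.0085353; P(data | r = 3) = (3/9)(3/9)(3/9)(6/9) = 0.024691; P(data | r = 5) = (5/9)(5/9)(5/9)(4/9) = 0.076208; P(data | r = 6) = (6/9)(6/9)(6/9)(3/9) = 0.098765; P(data | r = 8) = (8/9)(8/9)(8/9)(1/9) = 0.078037.
The prior-weighted likelihoods are 2/7 · 0.0085353 = 0.0024387, 2/7 · 0.024691 = 0.0070547, 1/14 · 0.076208 = 0.0054434, 1/7 · 0.098765 = 0.014109, 3/14 · 0.078037 = 0.016722; summing to 0.045768.
The posterior is then P(r = 2 | data) = 0.053283, P(r = 3 | data) = 0.15414, P(r = 5 | data) = 0.11893, P(r = 6 | data) = 0.30828, P(r = 8 | data) = 0.36537.
Averaging over the posterior, P(red next | data) = (2/9)(0.053283) + (1/3)(0.15414) + (5/9)(0.11893) + (2/3)(0.30828) + (8/9)(0.36537) = 0.65958.

0.660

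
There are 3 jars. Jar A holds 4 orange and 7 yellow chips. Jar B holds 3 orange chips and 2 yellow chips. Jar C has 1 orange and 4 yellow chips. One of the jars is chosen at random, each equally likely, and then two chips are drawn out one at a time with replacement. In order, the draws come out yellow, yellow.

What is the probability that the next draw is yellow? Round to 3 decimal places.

The likelihood of the observed sequence under each hypothesis: P(data | jar A) = (7/11)(7/11) = 49/121; P(data | jar B) = (2/5)(2/5) = 4/25; P(data | jar C) = (4/5)(4/5) = 16/25.
Multiplying each by its prior: 1/3 · 49/121 = 49/363, 1/3 · 4/25 = 4/75, 1/3 · 16/25 = 16/75; these sum to 243/605.
The posterior is then P(jar A | data) = 0.33608, P(jar B | data) = 0.13278, P(jar C | data) = 0.53114.
The predictive probability is P(yellow next | data) = (7/11)(0.33608) + (2/5)(0.13278) + (4/5)(0.53114) = 0.69189.

0.692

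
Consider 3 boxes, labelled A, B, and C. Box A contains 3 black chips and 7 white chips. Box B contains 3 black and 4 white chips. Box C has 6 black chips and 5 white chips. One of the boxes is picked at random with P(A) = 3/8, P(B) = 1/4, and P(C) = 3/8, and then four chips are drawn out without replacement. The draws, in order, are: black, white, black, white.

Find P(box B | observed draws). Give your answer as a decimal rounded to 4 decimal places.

Compute the likelihood of the observed sequence for each case: P(data | box A) = (3/10)(7/9)(2/8)(6/7) = 0.05; P(data | box B) = (3/7)(4/6)(2/5)(3/4) = 0.085714; P(data | box C) = (6/11)(5/10)(5/9)(4/8) = 0.075758.
Weighting by the prior gives 3/8 · 0.05 = 0.01875, 1/4 · 0.085714 = 0.021429, 3/8 · 0.075758 = 0.028409; these sum to 0.068588.
So P(box B | data) = (0.021429) / (0.068588) = 0.31243.

0.3124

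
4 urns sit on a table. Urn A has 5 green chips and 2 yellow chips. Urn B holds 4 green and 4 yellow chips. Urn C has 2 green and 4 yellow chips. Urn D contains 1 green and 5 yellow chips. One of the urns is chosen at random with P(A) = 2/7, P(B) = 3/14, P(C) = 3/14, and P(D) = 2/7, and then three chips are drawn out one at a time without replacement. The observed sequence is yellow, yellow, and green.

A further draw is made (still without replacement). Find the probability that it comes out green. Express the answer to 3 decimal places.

0.343

Under each hypothesis, the probability of the observed sequence is: P(data | urn A) = (2/7)(1/6)(5/5) = 1/21; P(data | urn B) = (4/8)(3/7)(4/6) = 1/7; P(data | urn C) = (4/6)(3/5)(2/4) = 1/5; P(data | urn D) = (5/6)(4/5)(1/4) = 1/6.
The prior-weighted likelihoods are 2/7 · 1/21 = 2/147, 3/14 · 1/7 = 3/98, 3/14 · 1/5 = 3/70, 2/7 · 1/6 = 1/21; these sum to 33/245.
Dividing through by the total gives posterior P(urn A | data) = 10/99, P(urn B | data) = 5/22, P(urn C | data) = 7/22, P(urn D | data) = 35/99.
The predictive probability is P(green next | data) = (1)(10/99) + (3/5)(5/22) + (1/3)(7/22) + (0)(35/99) = 34/99.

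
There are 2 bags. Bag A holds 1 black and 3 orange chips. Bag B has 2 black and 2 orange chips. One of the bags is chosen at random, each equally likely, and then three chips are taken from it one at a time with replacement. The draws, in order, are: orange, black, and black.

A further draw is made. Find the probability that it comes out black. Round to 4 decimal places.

0.4318

Compute the likelihood of the observed sequence for each case: P(data | bag A) = (3/4)(1/4)(1/4) = 3/64; P(data | bag B) = (2/4)(2/4)(2/4) = 1/8.
Multiplying each by its prior: 1/2 · 3/64 = 3/128, 1/2 · 1/8 = 1/16; summing to 11/128.
The posterior is then P(bag A | data) = 3/11, P(bag B | data) = 8/11.
The predictive probability is P(black next | data) = (1/4)(3/11) + (1/2)(8/11) = 19/44.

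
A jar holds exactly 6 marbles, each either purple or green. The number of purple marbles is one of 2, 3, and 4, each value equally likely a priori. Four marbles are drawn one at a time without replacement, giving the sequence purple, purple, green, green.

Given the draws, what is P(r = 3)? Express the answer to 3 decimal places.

Compute the likelihood of the observed sequence for each case: P(data | r = 2) = (2/6)(1/5)(4/4)(3/3) = 1/15; P(data | r = 3) = (3/6)(2/5)(3/4)(2/3) = 1/10; P(data | r = 4) = (4/6)(3/5)(2/4)(1/3) = 1/15.
The prior-weighted likelihoods are 1/3 · 1/15 = 1/45, 1/3 · 1/10 = 1/30, 1/3 · 1/15 = 1/45; these sum to 7/90.
Hence P(r = 3 | data) = (1/30) / (7/90) = 3/7.

0.429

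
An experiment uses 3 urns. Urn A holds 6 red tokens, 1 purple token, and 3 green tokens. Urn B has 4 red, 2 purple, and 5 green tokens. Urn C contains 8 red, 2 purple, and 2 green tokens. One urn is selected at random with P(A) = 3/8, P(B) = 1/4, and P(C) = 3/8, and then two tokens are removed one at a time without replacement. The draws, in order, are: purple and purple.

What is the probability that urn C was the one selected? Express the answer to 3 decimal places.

The likelihood of the observed sequence under each hypothesis: P(data | urn A) = (1/10)(0/9) = 0; P(data | urn B) = (2/11)(1/10) = 1/55; P(data | urn C) = (2/12)(1/11) = 1/66.
The prior-weighted likelihoods are 3/8 · 0 = 0, 1/4 · 1/55 = 1/220, 3/8 · 1/66 = 1/176; with total 9/880.
Hence P(urn C | data) = (1/176) / (9/880) = 5/9.

0.556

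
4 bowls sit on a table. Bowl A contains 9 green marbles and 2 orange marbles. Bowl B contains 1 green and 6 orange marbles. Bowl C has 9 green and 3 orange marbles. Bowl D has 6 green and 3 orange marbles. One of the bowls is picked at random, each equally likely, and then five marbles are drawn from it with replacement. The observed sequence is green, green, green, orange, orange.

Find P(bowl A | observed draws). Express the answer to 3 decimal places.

0.228

Under each hypothesis, the probability of the observed sequence is: P(data | bowl A) = (9/11)(9/11)(9/11)(2/11)(2/11) = 0.018106; P(data | bowl B) = (1/7)(1/7)(1/7)(6/7)(6/7) = 0.002142; P(data | bowl C) = (9/12)(9/12)(9/12)(3/12)(3/12) = 0.026367; P(data | bowl D) = (6/9)(6/9)(6/9)(3/9)(3/9) = 0.032922.
Multiplying each by its prior: 1/4 · 0.018106 = 0.0045265, 1/4 · 0.002142 = 0.00053549, 1/4 · 0.026367 = 0.0065918, 1/4 · 0.032922 = 0.0082305; summing to 0.019884.
Therefore the posterior P(bowl A | data) = (0.0045265) / (0.019884) = 0.22764.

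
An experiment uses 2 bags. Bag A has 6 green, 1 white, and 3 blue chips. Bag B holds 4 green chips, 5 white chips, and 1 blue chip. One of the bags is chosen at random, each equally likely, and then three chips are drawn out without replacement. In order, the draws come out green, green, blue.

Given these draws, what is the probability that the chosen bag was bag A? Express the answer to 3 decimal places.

0.882

Compute the likelihood of the observed sequence for each case: P(data | bag A) = (6/10)(5/9)(3/8) = 1/8; P(data | bag B) = (4/10)(3/9)(1/8) = 1/60.
The prior-weighted likelihoods are 1/2 · 1/8 = 1/16, 1/2 · 1/60 = 1/120; with total 17/240.
Therefore the posterior P(bag A | data) = (1/16) / (17/240) = 15/17.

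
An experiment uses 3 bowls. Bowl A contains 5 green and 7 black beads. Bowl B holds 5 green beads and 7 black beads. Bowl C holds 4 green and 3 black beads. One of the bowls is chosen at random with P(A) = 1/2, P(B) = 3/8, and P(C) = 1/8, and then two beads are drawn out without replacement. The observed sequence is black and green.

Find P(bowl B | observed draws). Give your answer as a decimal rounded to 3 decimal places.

0.371

Compute the likelihood of the observed sequence for each case: P(data | bowl A) = (7/12)(5/11) = 0.26515; P(data | bowl B) = (7/12)(5/11) = 0.26515; P(data | bowl C) = (3/7)(4/6) = 0.28571.
The prior-weighted likelihoods are 1/2 · 0.26515 = 0.13258, 3/8 · 0.26515 = 0.099432, 1/8 · 0.28571 = 0.035714; summing to 0.26772.
So P(bowl B | data) = (0.099432) / (0.26772) = 0.3714.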